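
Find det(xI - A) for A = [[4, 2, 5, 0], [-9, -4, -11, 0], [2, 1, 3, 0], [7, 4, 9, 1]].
xI - A = [[x - 4, -2, -5, 0], [9, x + 4, 11, 0], [-2, -1, x - 3, 0], [-7, -4, -9, x - 1]].

Expanding det(xI - A) along the first row:
det(xI - A) = + (x - 4)·det([[x + 4, 11, 0], [-1, x - 3, 0], [-4, -9, x - 1]]) - (-2)·det([[9, 11, 0], [-2, x - 3, 0], [-7, -9, x - 1]]) + (-5)·det([[9, x + 4, 0], [-2, -1, 0], [-7, -4, x - 1]]) - (0)·det([[9, x + 4, 11], [-2, -1, x - 3], [-7, -4, -9]]).

Evaluating gives χ_A(x) = x^4 - 4x^3 + 6x^2 - 4x + 1 = (x - 1)^4.

χ_A(x) = (x - 1)^4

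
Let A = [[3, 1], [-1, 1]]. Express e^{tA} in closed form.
A has Jordan form J = [[2, 1], [0, 2]] with A = PJP^{-1}, so e^{tA} = P e^{tJ} P^{-1}.

For a Jordan block J_k(λ), e^{tJ_k(λ)} = e^{λt} · (I + tN + t^2 N^2/2! + ... + t^{k-1} N^{k-1}/(k-1)!) where N is the nilpotent superdiagonal part.

Assembling the blocks and conjugating back gives the entries of e^{tA} as shown above.

e^{tA} = [[(t + 1)*e^{2*t}, t*e^{2*t}], [-t*e^{2*t}, (1 - t)*e^{2*t}]]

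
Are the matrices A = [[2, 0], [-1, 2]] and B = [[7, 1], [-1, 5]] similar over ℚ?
trace(A) = 4 but trace(B) = 12. The trace is a similarity invariant, so A and B are not similar.

No.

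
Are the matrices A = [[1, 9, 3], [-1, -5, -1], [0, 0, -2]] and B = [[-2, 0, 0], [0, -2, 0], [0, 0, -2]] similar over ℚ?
Both have characteristic polynomial (x + 2)^3, but the minimal polynomial of A is (x + 2)^2 while the minimal polynomial of B is x + 2. The minimal polynomial is a similarity invariant, so A and B are not similar.

No.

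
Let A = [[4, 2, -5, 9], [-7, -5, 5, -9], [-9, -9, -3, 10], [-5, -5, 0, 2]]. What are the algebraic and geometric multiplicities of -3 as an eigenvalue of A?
algebraic multiplicity 2, geometric multiplicity 1

The characteristic polynomial is (x - 2)^2(x + 3)^2, so the factor x + 3 appears with exponent 2: the algebraic multiplicity is 2.

rank(A + 3I) = 3, so the eigenspace has dimension 4 - 3 = 1: the geometric multiplicity is 1.

Since 1 < 2, A is not diagonalizable.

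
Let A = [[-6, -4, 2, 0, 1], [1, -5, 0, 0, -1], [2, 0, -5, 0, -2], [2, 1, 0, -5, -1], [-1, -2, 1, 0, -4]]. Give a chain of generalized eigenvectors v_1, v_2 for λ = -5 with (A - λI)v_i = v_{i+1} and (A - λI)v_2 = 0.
v_1 = [[1, 0, 0, 1, 1]]^T, v_2 = [[0, 0, 0, 1, 0]]^T

We seek v_1 ∈ ker((A + 5I)^2) \ ker(A + 5I), then set v_{i+1} = (A + 5I) v_i.

One such chain is v_1 = [[1, 0, 0, 1, 1]]^T, v_2 = [[0, 0, 0, 1, 0]]^T. Check: (A + 5I) v_2 = [[0, 0, 0, 0, 0]]^T = 0.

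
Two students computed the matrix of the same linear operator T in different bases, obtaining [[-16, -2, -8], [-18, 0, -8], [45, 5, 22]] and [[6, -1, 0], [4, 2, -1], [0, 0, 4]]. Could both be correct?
trace(A) = 6 but trace(B) = 12. The trace is a similarity invariant, so A and B are not similar.

No.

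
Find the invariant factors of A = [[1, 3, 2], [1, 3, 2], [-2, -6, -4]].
The Jordan structure of A has elementary divisors x^2, x. Arranging the block sizes at each eigenvalue in decreasing order and taking row products gives the invariant factors.

Invariant factors (smallest first, each dividing the next): x, x^2.

Check: the last factor x^2 is the minimal polynomial, and the product x^3 is the characteristic polynomial.

x, x^2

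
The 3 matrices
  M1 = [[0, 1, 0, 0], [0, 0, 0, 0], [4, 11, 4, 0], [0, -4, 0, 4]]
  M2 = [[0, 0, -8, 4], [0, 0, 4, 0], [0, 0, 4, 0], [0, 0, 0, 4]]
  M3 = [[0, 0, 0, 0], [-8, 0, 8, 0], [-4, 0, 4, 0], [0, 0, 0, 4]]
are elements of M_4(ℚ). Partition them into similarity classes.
2 classes: {M1}, {M2, M3}

Characteristic polynomials: χ_{M1} = x^2(x - 4)^2, χ_{M2} = x^2(x - 4)^2, χ_{M3} = x^2(x - 4)^2.

{M1}: invariant factors x - 4, x^2(x - 4).

{M2, M3}: invariant factors x(x - 4), x(x - 4).

Matrices are similar if and only if their invariant-factor lists agree; the partition into similarity classes is {M1}, {M2, M3}.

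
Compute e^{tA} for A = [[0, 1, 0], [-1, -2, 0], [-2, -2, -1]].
e^{tA} = [[(t + 1)*e^{-t}, t*e^{-t}, 0], [-t*e^{-t}, (1 - t)*e^{-t}, 0], [-2*t*e^{-t}, -2*t*e^{-t}, e^{-t}]]

A has Jordan form J = [[-1, 1, 0], [0, -1, 0], [0, 0, -1]] with A = PJP^{-1}, so e^{tA} = P e^{tJ} P^{-1}.

For a Jordan block J_k(λ), e^{tJ_k(λ)} = e^{λt} · (I + tN + t^2 N^2/2! + ... + t^{k-1} N^{k-1}/(k-1)!) where N is the nilpotent superdiagonal part.

Assembling the blocks and conjugating back gives the entries of e^{tA} as shown above.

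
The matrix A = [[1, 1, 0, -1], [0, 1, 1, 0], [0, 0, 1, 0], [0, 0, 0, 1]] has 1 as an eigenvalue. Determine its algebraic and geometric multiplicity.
The characteristic polynomial is (x - 1)^4, so the factor x - 1 appears with exponent 4: the algebraic multiplicity is 4.

rank(A - I) = 2, so the eigenspace has dimension 4 - 2 = 2: the geometric multiplicity is 2.

Since 2 < 4, A is not diagonalizable.

algebraic multiplicity 4, geometric multiplicity 2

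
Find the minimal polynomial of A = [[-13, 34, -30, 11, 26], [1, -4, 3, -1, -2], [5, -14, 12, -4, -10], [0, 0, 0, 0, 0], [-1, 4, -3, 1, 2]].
m_A(x) = x^3(x + 3)

The characteristic polynomial factors as x^4(x + 3). The minimal polynomial is ∏(x - λ)^{k_λ} where k_λ is the size of the largest Jordan block at λ.

For λ = -3: rank(A + 3I) = 4, and the largest Jordan block has size 1 (the smallest k with rank((A + 3I)^k) = rank((A + 3I)^(k+1))).
For λ = 0: rank(A) = 3, and the largest Jordan block has size 3 (the smallest k with rank(A^k) = rank(A^(k+1))).

So m_A(x) = x^3(x + 3).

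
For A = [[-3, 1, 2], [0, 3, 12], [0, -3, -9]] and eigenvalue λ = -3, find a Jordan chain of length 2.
v_1 = [[4, 15, -7]]^T, v_2 = [[1, 6, -3]]^T

We seek v_1 ∈ ker((A + 3I)^2) \ ker(A + 3I), then set v_{i+1} = (A + 3I) v_i.

One such chain is v_1 = [[4, 15, -7]]^T, v_2 = [[1, 6, -3]]^T. Check: (A + 3I) v_2 = [[0, 0, 0]]^T = 0.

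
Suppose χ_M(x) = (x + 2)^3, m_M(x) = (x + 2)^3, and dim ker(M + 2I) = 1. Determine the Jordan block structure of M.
Jordan blocks: (-2, 3)

λ = -2: algebraic multiplicity 3 (exponent in χ_M), largest block size 3 (exponent in m_M), 1 block (geometric multiplicity). This forces block sizes [3].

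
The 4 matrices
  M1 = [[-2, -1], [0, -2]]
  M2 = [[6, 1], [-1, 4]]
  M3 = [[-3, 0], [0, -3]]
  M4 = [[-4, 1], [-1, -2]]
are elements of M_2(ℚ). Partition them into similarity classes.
4 classes: {M1}, {M2}, {M3}, {M4}

Characteristic polynomials: χ_{M1} = (x + 2)^2, χ_{M2} = (x - 5)^2, χ_{M3} = (x + 3)^2, χ_{M4} = (x + 3)^2.

{M1}: invariant factors (x + 2)^2.

{M2}: invariant factors (x - 5)^2.

{M3}: invariant factors x + 3, x + 3.

{M4}: invariant factors (x + 3)^2.

Matrices are similar if and only if their invariant-factor lists agree; the partition into similarity classes is {M1}, {M2}, {M3}, {M4}.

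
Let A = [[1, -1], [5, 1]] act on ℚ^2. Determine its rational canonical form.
R = [[0, -6], [1, 2]]

The invariant factors of A (the non-unit diagonal entries of the Smith normal form of xI - A over ℚ[x]) are x^2 - 2x + 6, each dividing the next. The characteristic polynomial is their product, x^2 - 2x + 6.

The rational canonical form is the block-diagonal matrix of companion matrices C(f_i):
R = [[0, -6], [1, 2]].

Note the characteristic polynomial does not split into linear factors over ℚ, so A has no Jordan form over ℚ; the rational canonical form exists over any field.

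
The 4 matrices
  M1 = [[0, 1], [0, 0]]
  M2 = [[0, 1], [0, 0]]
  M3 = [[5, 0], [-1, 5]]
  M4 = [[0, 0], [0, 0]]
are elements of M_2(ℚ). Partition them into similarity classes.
3 classes: {M1, M2}, {M3}, {M4}

Characteristic polynomials: χ_{M1} = x^2, χ_{M2} = x^2, χ_{M3} = (x - 5)^2, χ_{M4} = x^2.

{M1, M2}: invariant factors x^2.

{M3}: invariant factors (x - 5)^2.

{M4}: invariant factors x, x.

Matrices are similar if and only if their invariant-factor lists agree; the partition into similarity classes is {M1, M2}, {M3}, {M4}.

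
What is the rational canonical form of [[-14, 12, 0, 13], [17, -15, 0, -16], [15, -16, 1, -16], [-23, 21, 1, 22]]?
The invariant factors of A (the non-unit diagonal entries of the Smith normal form of xI - A over ℚ[x]) are (x + 1)^3(x + 3), each dividing the next. The characteristic polynomial is their product, (x + 1)^3(x + 3).

The rational canonical form is the block-diagonal matrix of companion matrices C(f_i):
R = [[0, 0, 0, -3], [1, 0, 0, -10], [0, 1, 0, -12], [0, 0, 1, -6]].

R = [[0, 0, 0, -3], [1, 0, 0, -10], [0, 1, 0, -12], [0, 0, 1, -6]]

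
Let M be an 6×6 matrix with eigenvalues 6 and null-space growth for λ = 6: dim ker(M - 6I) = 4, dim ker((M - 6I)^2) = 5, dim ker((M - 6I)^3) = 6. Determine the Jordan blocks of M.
Jordan blocks: (6, 3), (6, 1), (6, 1), (6, 1)

λ = 6: successive nullity increments [4, 1, 1] count blocks of size ≥ k; block sizes are [3, 1, 1, 1].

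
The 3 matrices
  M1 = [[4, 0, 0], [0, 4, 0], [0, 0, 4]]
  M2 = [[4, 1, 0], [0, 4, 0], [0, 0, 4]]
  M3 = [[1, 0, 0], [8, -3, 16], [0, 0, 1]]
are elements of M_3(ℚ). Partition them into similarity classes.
Characteristic polynomials: χ_{M1} = (x - 4)^3, χ_{M2} = (x - 4)^3, χ_{M3} = (x - 1)^2(x + 3).

{M1}: invariant factors x - 4, x - 4, x - 4.

{M2}: invariant factors x - 4, (x - 4)^2.

{M3}: invariant factors x - 1, (x - 1)(x + 3).

Matrices are similar if and only if their invariant-factor lists agree; the partition into similarity classes is {M1}, {M2}, {M3}.

3 classes: {M1}, {M2}, {M3}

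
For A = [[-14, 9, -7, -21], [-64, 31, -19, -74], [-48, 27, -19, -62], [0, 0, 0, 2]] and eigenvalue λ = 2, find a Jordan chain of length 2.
v_1 = [[-3, -9, -8, 1]]^T, v_2 = [[2, 9, 7, 0]]^T

We seek v_1 ∈ ker((A - 2I)^2) \ ker(A - 2I), then set v_{i+1} = (A - 2I) v_i.

One such chain is v_1 = [[-3, -9, -8, 1]]^T, v_2 = [[2, 9, 7, 0]]^T. Check: (A - 2I) v_2 = [[0, 0, 0, 0]]^T = 0.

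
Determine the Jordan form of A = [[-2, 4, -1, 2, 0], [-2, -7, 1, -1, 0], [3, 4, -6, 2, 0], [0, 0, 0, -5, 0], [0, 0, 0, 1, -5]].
The characteristic polynomial is det(xI - A) = (x + 5)^5, so the eigenvalues are -5 (algebraic multiplicity 5).

For λ = -5: rank(A + 5I) = 3, rank((A + 5I)^2) = 1, rank((A + 5I)^3) = 0. The eigenspace has dimension 5 - 3 = 2, so there are 2 Jordan blocks; the rank sequence gives block sizes [3, 2].

Assembling the blocks gives the Jordan form J above.

J = [[-5, 1, 0, 0, 0], [0, -5, 1, 0, 0], [0, 0, -5, 0, 0], [0, 0, 0, -5, 1], [0, 0, 0, 0, -5]]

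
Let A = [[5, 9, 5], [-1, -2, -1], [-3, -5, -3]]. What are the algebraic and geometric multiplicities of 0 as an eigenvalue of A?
algebraic multiplicity 3, geometric multiplicity 1

The characteristic polynomial is x^3, so the factor x appears with exponent 3: the algebraic multiplicity is 3.

rank(A) = 2, so the eigenspace has dimension 3 - 2 = 1: the geometric multiplicity is 1.

Since 1 < 3, A is not diagonalizable.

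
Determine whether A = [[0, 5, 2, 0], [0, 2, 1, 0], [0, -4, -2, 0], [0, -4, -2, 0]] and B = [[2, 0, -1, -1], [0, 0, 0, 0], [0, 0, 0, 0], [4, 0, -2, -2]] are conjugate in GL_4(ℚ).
Both have characteristic polynomial x^4, but the minimal polynomial of A is x^3 while the minimal polynomial of B is x^2. The minimal polynomial is a similarity invariant, so A and B are not similar.

No.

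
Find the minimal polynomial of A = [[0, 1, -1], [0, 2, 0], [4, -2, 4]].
m_A(x) = (x - 2)^2

The characteristic polynomial factors as (x - 2)^3. The minimal polynomial is ∏(x - λ)^{k_λ} where k_λ is the size of the largest Jordan block at λ.

For λ = 2: rank(A - 2I) = 1, and the largest Jordan block has size 2 (the smallest k with rank((A - 2I)^k) = rank((A - 2I)^(k+1))).

So m_A(x) = (x - 2)^2.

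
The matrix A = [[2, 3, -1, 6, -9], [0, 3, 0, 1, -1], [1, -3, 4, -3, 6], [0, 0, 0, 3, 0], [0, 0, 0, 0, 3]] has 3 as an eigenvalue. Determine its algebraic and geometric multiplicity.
The characteristic polynomial is (x - 3)^5, so the factor x - 3 appears with exponent 5: the algebraic multiplicity is 5.

rank(A - 3I) = 2, so the eigenspace has dimension 5 - 2 = 3: the geometric multiplicity is 3.

Since 3 < 5, A is not diagonalizable.

algebraic multiplicity 5, geometric multiplicity 3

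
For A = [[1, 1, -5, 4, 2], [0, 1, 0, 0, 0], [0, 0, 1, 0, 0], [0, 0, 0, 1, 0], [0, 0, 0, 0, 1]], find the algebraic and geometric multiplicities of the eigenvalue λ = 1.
The characteristic polynomial is (x - 1)^5, so the factor x - 1 appears with exponent 5: the algebraic multiplicity is 5.

rank(A - I) = 1, so the eigenspace has dimension 5 - 1 = 4: the geometric multiplicity is 4.

Since 4 < 5, A is not diagonalizable.

algebraic multiplicity 5, geometric multiplicity 4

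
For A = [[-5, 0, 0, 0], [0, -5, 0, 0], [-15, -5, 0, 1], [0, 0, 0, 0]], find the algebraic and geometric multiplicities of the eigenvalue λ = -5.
The characteristic polynomial is x^2(x + 5)^2, so the factor x + 5 appears with exponent 2: the algebraic multiplicity is 2.

rank(A + 5I) = 2, so the eigenspace has dimension 4 - 2 = 2: the geometric multiplicity is 2.

algebraic multiplicity 2, geometric multiplicity 2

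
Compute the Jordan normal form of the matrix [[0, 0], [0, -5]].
The characteristic polynomial is det(xI - A) = x(x + 5), so the eigenvalues are -5 (algebraic multiplicity 1), 0 (algebraic multiplicity 1).

For λ = -5: algebraic multiplicity 1 gives one 1×1 block.

For λ = 0: algebraic multiplicity 1 gives one 1×1 block.

Assembling the blocks gives the Jordan form J above.

J = [[-5, 0], [0, 0]]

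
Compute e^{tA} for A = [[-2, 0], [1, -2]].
e^{tA} = [[e^{-2*t}, 0], [t*e^{-2*t}, e^{-2*t}]]

A has Jordan form J = [[-2, 1], [0, -2]] with A = PJP^{-1}, so e^{tA} = P e^{tJ} P^{-1}.

For a Jordan block J_k(λ), e^{tJ_k(λ)} = e^{λt} · (I + tN + t^2 N^2/2! + ... + t^{k-1} N^{k-1}/(k-1)!) where N is the nilpotent superdiagonal part.

Assembling the blocks and conjugating back gives the entries of e^{tA} as shown above.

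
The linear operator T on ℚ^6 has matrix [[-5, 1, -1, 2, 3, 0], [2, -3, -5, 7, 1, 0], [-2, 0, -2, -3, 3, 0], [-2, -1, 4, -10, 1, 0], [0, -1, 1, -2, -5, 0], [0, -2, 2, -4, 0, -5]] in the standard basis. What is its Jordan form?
J = [[-5, 1, 0, 0, 0, 0], [0, -5, 1, 0, 0, 0], [0, 0, -5, 0, 0, 0], [0, 0, 0, -5, 1, 0], [0, 0, 0, 0, -5, 0], [0, 0, 0, 0, 0, -5]]

The characteristic polynomial is det(xI - A) = (x + 5)^6, so the eigenvalues are -5 (algebraic multiplicity 6).

For λ = -5: rank(A + 5I) = 3, rank((A + 5I)^2) = 1, rank((A + 5I)^3) = 0. The eigenspace has dimension 6 - 3 = 3, so there are 3 Jordan blocks; the rank sequence gives block sizes [3, 2, 1].

Assembling the blocks gives the Jordan form J above.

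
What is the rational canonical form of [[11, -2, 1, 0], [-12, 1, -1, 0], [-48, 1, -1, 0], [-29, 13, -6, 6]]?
R = [[6, 0, 0, 0], [0, 0, 0, -36], [0, 1, 0, -24], [0, 0, 1, 11]]

The invariant factors of A (the non-unit diagonal entries of the Smith normal form of xI - A over ℚ[x]) are x - 6, (x - 6)^2(x + 1), each dividing the next. The characteristic polynomial is their product, (x - 6)^3(x + 1).

The rational canonical form is the block-diagonal matrix of companion matrices C(f_i):
R = [[6, 0, 0, 0], [0, 0, 0, -36], [0, 1, 0, -24], [0, 0, 1, 11]].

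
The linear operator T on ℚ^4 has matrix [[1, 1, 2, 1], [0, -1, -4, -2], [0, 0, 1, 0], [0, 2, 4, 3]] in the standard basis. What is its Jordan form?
The characteristic polynomial is det(xI - A) = (x - 1)^4, so the eigenvalues are 1 (algebraic multiplicity 4).

For λ = 1: rank(A - I) = 1, rank((A - I)^2) = 0. The eigenspace has dimension 4 - 1 = 3, so there are 3 Jordan blocks; the rank sequence gives block sizes [2, 1, 1].

Assembling the blocks gives the Jordan form J above.

J = [[1, 1, 0, 0], [0, 1, 0, 0], [0, 0, 1, 0], [0, 0, 0, 1]]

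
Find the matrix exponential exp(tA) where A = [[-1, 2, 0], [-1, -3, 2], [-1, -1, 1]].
A has Jordan form J = [[-1, 1, 0], [0, -1, 1], [0, 0, -1]] with A = PJP^{-1}, so e^{tA} = P e^{tJ} P^{-1}.

For a Jordan block J_k(λ), e^{tJ_k(λ)} = e^{λt} · (I + tN + t^2 N^2/2! + ... + t^{k-1} N^{k-1}/(k-1)!) where N is the nilpotent superdiagonal part.

Assembling the blocks and conjugating back gives the entries of e^{tA} as shown above.

e^{tA} = [[(1 - t^2)*e^{-t}, 2*t*(1 - t)*e^{-t}, 2*t^2*e^{-t}], [-t*e^{-t}, (1 - 2*t)*e^{-t}, 2*t*e^{-t}], [t*(-t - 2)*e^{-t}/2, -t*(t + 1)*e^{-t}, (t^2 + 2*t + 1)*e^{-t}]]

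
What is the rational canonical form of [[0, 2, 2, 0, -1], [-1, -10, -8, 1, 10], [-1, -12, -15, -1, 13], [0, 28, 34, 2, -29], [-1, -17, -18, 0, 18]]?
R = [[0, 0, 0, 0, -12], [1, 0, 0, 0, 8], [0, 1, 0, 0, 13], [0, 0, 1, 0, -3], [0, 0, 0, 1, -5]]

The invariant factors of A (the non-unit diagonal entries of the Smith normal form of xI - A over ℚ[x]) are (x - 1)^2(x + 2)^2(x + 3), each dividing the next. The characteristic polynomial is their product, (x - 1)^2(x + 2)^2(x + 3).

The rational canonical form is the block-diagonal matrix of companion matrices C(f_i):
R = [[0, 0, 0, 0, -12], [1, 0, 0, 0, 8], [0, 1, 0, 0, 13], [0, 0, 1, 0, -3], [0, 0, 0, 1, -5]].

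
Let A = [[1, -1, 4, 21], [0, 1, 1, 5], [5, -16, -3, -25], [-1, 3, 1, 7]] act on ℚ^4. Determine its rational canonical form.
R = [[0, -3, 0, 0], [1, 3, 0, 0], [0, 0, 0, -3], [0, 0, 1, 3]]

The invariant factors of A (the non-unit diagonal entries of the Smith normal form of xI - A over ℚ[x]) are x^2 - 3x + 3, x^2 - 3x + 3, each dividing the next. The characteristic polynomial is their product, (x^2 - 3x + 3)^2.

The rational canonical form is the block-diagonal matrix of companion matrices C(f_i):
R = [[0, -3, 0, 0], [1, 3, 0, 0], [0, 0, 0, -3], [0, 0, 1, 3]].

Note the characteristic polynomial does not split into linear factors over ℚ, so A has no Jordan form over ℚ; the rational canonical form exists over any field.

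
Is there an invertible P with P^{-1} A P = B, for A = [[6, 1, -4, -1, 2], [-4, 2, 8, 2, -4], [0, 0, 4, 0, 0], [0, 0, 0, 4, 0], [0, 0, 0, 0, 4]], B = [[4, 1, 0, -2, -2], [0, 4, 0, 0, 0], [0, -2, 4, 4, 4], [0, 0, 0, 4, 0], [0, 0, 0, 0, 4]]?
Yes.

Two matrices over a field are similar if and only if they have the same invariant factors.

Both A and B have characteristic polynomial (x - 4)^5 and minimal polynomial (x - 4)^2. Computing further, both have invariant factors x - 4, x - 4, x - 4, (x - 4)^2. Hence A and B are similar.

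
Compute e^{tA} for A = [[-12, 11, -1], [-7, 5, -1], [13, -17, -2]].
A has Jordan form J = [[-3, 1, 0], [0, -3, 1], [0, 0, -3]] with A = PJP^{-1}, so e^{tA} = P e^{tJ} P^{-1}.

For a Jordan block J_k(λ), e^{tJ_k(λ)} = e^{λt} · (I + tN + t^2 N^2/2! + ... + t^{k-1} N^{k-1}/(k-1)!) where N is the nilpotent superdiagonal part.

Assembling the blocks and conjugating back gives the entries of e^{tA} as shown above.

e^{tA} = [[(-9*t^2 - 18*t + 2)*e^{-3*t}/2, t*(3*t + 11)*e^{-3*t}, t*(-3*t - 2)*e^{-3*t}/2], [t*(-3*t - 7)*e^{-3*t}, (2*t^2 + 8*t + 1)*e^{-3*t}, -t*(t + 1)*e^{-3*t}], [t*(15*t + 26)*e^{-3*t}/2, t*(-5*t - 17)*e^{-3*t}, (5*t^2/2 + t + 1)*e^{-3*t}]]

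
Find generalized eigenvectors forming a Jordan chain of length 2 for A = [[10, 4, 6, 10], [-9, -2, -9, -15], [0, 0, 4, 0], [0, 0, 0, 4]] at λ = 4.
v_1 = [[-3, 5, 0, 0]]^T, v_2 = [[2, -3, 0, 0]]^T

We seek v_1 ∈ ker((A - 4I)^2) \ ker(A - 4I), then set v_{i+1} = (A - 4I) v_i.

One such chain is v_1 = [[-3, 5, 0, 0]]^T, v_2 = [[2, -3, 0, 0]]^T. Check: (A - 4I) v_2 = [[0, 0, 0, 0]]^T = 0.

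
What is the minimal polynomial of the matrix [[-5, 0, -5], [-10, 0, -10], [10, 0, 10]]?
The characteristic polynomial factors as x^2(x - 5). The minimal polynomial is ∏(x - λ)^{k_λ} where k_λ is the size of the largest Jordan block at λ.

For λ = 0: rank(A) = 1, and the largest Jordan block has size 1 (the smallest k with rank(A^k) = rank(A^(k+1))).
For λ = 5: rank(A - 5I) = 2, and the largest Jordan block has size 1 (the smallest k with rank((A - 5I)^k) = rank((A - 5I)^(k+1))).

So m_A(x) = x(x - 5).

m_A(x) = x(x - 5)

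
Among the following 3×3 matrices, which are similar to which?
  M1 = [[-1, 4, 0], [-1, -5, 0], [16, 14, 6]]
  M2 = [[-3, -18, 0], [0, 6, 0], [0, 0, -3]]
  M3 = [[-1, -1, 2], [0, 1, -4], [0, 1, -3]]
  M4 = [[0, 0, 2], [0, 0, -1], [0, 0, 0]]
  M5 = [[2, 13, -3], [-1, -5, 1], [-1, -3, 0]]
Characteristic polynomials: χ_{M1} = (x - 6)(x + 3)^2, χ_{M2} = (x - 6)(x + 3)^2, χ_{M3} = (x + 1)^3, χ_{M4} = x^3, χ_{M5} = (x + 1)^3.

{M1}: invariant factors (x - 6)(x + 3)^2.

{M2}: invariant factors x + 3, (x - 6)(x + 3).

{M3}: invariant factors x + 1, (x + 1)^2.

{M4}: invariant factors x, x^2.

{M5}: invariant factors (x + 1)^3.

Matrices are similar if and only if their invariant-factor lists agree; the partition into similarity classes is {M1}, {M2}, {M3}, {M4}, {M5}.

5 classes: {M1}, {M2}, {M3}, {M4}, {M5}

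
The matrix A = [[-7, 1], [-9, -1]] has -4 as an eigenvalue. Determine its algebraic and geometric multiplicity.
The characteristic polynomial is (x + 4)^2, so the factor x + 4 appears with exponent 2: the algebraic multiplicity is 2.

rank(A + 4I) = 1, so the eigenspace has dimension 2 - 1 = 1: the geometric multiplicity is 1.

Since 1 < 2, A is not diagonalizable.

algebraic multiplicity 2, geometric multiplicity 1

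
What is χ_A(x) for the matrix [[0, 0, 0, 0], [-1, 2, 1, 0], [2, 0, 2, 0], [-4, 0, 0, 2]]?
χ_A(x) = x(x - 2)^3

xI - A = [[x, 0, 0, 0], [1, x - 2, -1, 0], [-2, 0, x - 2, 0], [4, 0, 0, x - 2]].

Expanding det(xI - A) along the first row:
det(xI - A) = + (x)·det([[x - 2, -1, 0], [0, x - 2, 0], [0, 0, x - 2]]) - (0)·det([[1, -1, 0], [-2, x - 2, 0], [4, 0, x - 2]]) + (0)·det([[1, x - 2, 0], [-2, 0, 0], [4, 0, x - 2]]) - (0)·det([[1, x - 2, -1], [-2, 0, x - 2], [4, 0, 0]]).

Evaluating gives χ_A(x) = x^4 - 6x^3 + 12x^2 - 8x = x(x - 2)^3.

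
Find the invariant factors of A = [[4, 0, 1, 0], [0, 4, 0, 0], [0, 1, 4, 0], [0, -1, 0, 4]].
x - 4, (x - 4)^3

The Jordan structure of A has elementary divisors (x - 4)^3, (x - 4). Arranging the block sizes at each eigenvalue in decreasing order and taking row products gives the invariant factors.

Invariant factors (smallest first, each dividing the next): x - 4, (x - 4)^3.

Check: the last factor (x - 4)^3 is the minimal polynomial, and the product (x - 4)^4 is the characteristic polynomial.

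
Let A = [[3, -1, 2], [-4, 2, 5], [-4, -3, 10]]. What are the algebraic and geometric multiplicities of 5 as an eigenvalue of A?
algebraic multiplicity 3, geometric multiplicity 1

The characteristic polynomial is (x - 5)^3, so the factor x - 5 appears with exponent 3: the algebraic multiplicity is 3.

rank(A - 5I) = 2, so the eigenspace has dimension 3 - 2 = 1: the geometric multiplicity is 1.

Since 1 < 3, A is not diagonalizable.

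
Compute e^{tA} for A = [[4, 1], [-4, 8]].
e^{tA} = [[(1 - 2*t)*e^{6*t}, t*e^{6*t}], [-4*t*e^{6*t}, (2*t + 1)*e^{6*t}]]

A has Jordan form J = [[6, 1], [0, 6]] with A = PJP^{-1}, so e^{tA} = P e^{tJ} P^{-1}.

For a Jordan block J_k(λ), e^{tJ_k(λ)} = e^{λt} · (I + tN + t^2 N^2/2! + ... + t^{k-1} N^{k-1}/(k-1)!) where N is the nilpotent superdiagonal part.

Assembling the blocks and conjugating back gives the entries of e^{tA} as shown above.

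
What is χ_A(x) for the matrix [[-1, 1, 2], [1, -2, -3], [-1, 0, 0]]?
χ_A(x) = (x + 1)^3

xI - A = [[x + 1, -1, -2], [-1, x + 2, 3], [1, 0, x]].

Expanding det(xI - A) along the first row:
det(xI - A) = + (x + 1)·det([[x + 2, 3], [0, x]]) - (-1)·det([[-1, 3], [1, x]]) + (-2)·det([[-1, x + 2], [1, 0]]).

Evaluating gives χ_A(x) = x^3 + 3x^2 + 3x + 1 = (x + 1)^3.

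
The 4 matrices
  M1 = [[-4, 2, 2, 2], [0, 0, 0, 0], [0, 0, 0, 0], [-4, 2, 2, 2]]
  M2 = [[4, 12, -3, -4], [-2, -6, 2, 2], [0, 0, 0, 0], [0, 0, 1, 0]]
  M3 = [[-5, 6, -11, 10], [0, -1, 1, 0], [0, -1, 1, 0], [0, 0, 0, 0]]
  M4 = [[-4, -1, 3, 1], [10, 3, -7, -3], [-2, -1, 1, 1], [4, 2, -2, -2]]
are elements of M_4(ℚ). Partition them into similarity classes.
Characteristic polynomials: χ_{M1} = x^3(x + 2), χ_{M2} = x^3(x + 2), χ_{M3} = x^3(x + 5), χ_{M4} = x^3(x + 2).

{M1}: invariant factors x, x, x(x + 2).

{M2, M4}: invariant factors x, x^2(x + 2).

{M3}: invariant factors x, x^2(x + 5).

Matrices are similar if and only if their invariant-factor lists agree; the partition into similarity classes is {M1}, {M2, M4}, {M3}.

3 classes: {M1}, {M2, M4}, {M3}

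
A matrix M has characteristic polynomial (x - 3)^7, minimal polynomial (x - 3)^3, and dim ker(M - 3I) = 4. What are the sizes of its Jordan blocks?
Jordan blocks: (3, 3), (3, 2), (3, 1), (3, 1)

λ = 3: algebraic multiplicity 7 (exponent in χ_M), largest block size 3 (exponent in m_M), 4 blocks (geometric multiplicity). These force block sizes [3, 2, 1, 1].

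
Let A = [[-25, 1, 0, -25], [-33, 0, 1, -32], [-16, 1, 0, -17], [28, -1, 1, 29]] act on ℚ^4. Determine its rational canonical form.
The invariant factors of A (the non-unit diagonal entries of the Smith normal form of xI - A over ℚ[x]) are (x^2 - 2x - 6)^2, each dividing the next. The characteristic polynomial is their product, (x^2 - 2x - 6)^2.

The rational canonical form is the block-diagonal matrix of companion matrices C(f_i):
R = [[0, 0, 0, -36], [1, 0, 0, -24], [0, 1, 0, 8], [0, 0, 1, 4]].

Note the characteristic polynomial does not split into linear factors over ℚ, so A has no Jordan form over ℚ; the rational canonical form exists over any field.

R = [[0, 0, 0, -36], [1, 0, 0, -24], [0, 1, 0, 8], [0, 0, 1, 4]]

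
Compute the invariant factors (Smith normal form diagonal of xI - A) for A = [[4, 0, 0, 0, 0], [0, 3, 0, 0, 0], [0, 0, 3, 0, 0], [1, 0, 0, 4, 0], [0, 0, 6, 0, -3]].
The Jordan structure of A has elementary divisors (x + 3), (x - 3), (x - 3), (x - 4)^2. Arranging the block sizes at each eigenvalue in decreasing order and taking row products gives the invariant factors.

Invariant factors (smallest first, each dividing the next): x - 3, (x - 4)^2(x - 3)(x + 3).

Check: the last factor (x - 4)^2(x - 3)(x + 3) is the minimal polynomial, and the product (x - 4)^2(x - 3)^2(x + 3) is the characteristic polynomial.

x - 3, (x - 4)^2(x - 3)(x + 3)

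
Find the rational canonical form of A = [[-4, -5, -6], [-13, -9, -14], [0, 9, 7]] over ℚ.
R = [[0, 0, -5], [1, 0, -6], [0, 1, -6]]

The invariant factors of A (the non-unit diagonal entries of the Smith normal form of xI - A over ℚ[x]) are (x + 5)(x^2 + x + 1), each dividing the next. The characteristic polynomial is their product, (x + 5)(x^2 + x + 1).

The rational canonical form is the block-diagonal matrix of companion matrices C(f_i):
R = [[0, 0, -5], [1, 0, -6], [0, 1, -6]].

Note the characteristic polynomial does not split into linear factors over ℚ, so A has no Jordan form over ℚ; the rational canonical form exists over any field.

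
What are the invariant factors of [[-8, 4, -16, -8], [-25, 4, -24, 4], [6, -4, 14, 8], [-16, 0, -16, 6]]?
The Jordan structure of A has elementary divisors (x + 2), (x - 6)^2, (x - 6). Arranging the block sizes at each eigenvalue in decreasing order and taking row products gives the invariant factors.

Invariant factors (smallest first, each dividing the next): x - 6, (x - 6)^2(x + 2).

Check: the last factor (x - 6)^2(x + 2) is the minimal polynomial, and the product (x - 6)^3(x + 2) is the characteristic polynomial.

x - 6, (x - 6)^2(x + 2)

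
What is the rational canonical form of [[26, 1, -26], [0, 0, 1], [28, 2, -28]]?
The invariant factors of A (the non-unit diagonal entries of the Smith normal form of xI - A over ℚ[x]) are (x + 4)(x^2 - 2x + 6), each dividing the next. The characteristic polynomial is their product, (x + 4)(x^2 - 2x + 6).

The rational canonical form is the block-diagonal matrix of companion matrices C(f_i):
R = [[0, 0, -24], [1, 0, 2], [0, 1, -2]].

Note the characteristic polynomial does not split into linear factors over ℚ, so A has no Jordan form over ℚ; the rational canonical form exists over any field.

R = [[0, 0, -24], [1, 0, 2], [0, 1, -2]]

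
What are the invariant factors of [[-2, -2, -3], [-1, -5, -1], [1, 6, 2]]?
(x - 1)(x + 3)^2

The Jordan structure of A has elementary divisors (x + 3)^2, (x - 1). Arranging the block sizes at each eigenvalue in decreasing order and taking row products gives the invariant factors.

Invariant factors (smallest first, each dividing the next): (x - 1)(x + 3)^2.

Check: the last factor (x - 1)(x + 3)^2 is the minimal polynomial, and the product (x - 1)(x + 3)^2 is the characteristic polynomial.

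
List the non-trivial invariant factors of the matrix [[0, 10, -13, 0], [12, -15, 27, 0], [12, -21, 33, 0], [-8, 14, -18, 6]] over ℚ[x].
The Jordan structure of A has elementary divisors (x - 6)^3, (x - 6). Arranging the block sizes at each eigenvalue in decreasing order and taking row products gives the invariant factors.

Invariant factors (smallest first, each dividing the next): x - 6, (x - 6)^3.

Check: the last factor (x - 6)^3 is the minimal polynomial, and the product (x - 6)^4 is the characteristic polynomial.

x - 6, (x - 6)^3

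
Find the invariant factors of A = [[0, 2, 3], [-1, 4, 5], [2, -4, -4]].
The Jordan structure of A has elementary divisors x^3. Arranging the block sizes at each eigenvalue in decreasing order and taking row products gives the invariant factors.

Invariant factors (smallest first, each dividing the next): x^3.

Check: the last factor x^3 is the minimal polynomial, and the product x^3 is the characteristic polynomial.

x^3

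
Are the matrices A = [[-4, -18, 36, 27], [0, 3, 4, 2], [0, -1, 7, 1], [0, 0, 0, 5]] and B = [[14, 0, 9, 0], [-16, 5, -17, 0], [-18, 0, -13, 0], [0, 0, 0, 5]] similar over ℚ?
Two matrices over a field are similar if and only if they have the same invariant factors.

Both A and B have characteristic polynomial (x - 5)^3(x + 4) and minimal polynomial (x - 5)^2(x + 4). Computing further, both have invariant factors x - 5, (x - 5)^2(x + 4). Hence A and B are similar.

Yes.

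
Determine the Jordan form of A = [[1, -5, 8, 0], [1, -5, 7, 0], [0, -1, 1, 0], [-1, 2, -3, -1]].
J = [[-1, 1, 0, 0], [0, -1, 1, 0], [0, 0, -1, 0], [0, 0, 0, -1]]

The characteristic polynomial is det(xI - A) = (x + 1)^4, so the eigenvalues are -1 (algebraic multiplicity 4).

For λ = -1: rank(A + I) = 2, rank((A + I)^2) = 1, rank((A + I)^3) = 0. The eigenspace has dimension 4 - 2 = 2, so there are 2 Jordan blocks; the rank sequence gives block sizes [3, 1].

Assembling the blocks gives the Jordan form J above.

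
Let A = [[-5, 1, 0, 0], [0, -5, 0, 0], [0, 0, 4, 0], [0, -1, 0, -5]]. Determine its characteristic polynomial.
xI - A = [[x + 5, -1, 0, 0], [0, x + 5, 0, 0], [0, 0, x - 4, 0], [0, 1, 0, x + 5]].

Expanding det(xI - A) along the first row:
det(xI - A) = + (x + 5)·det([[x + 5, 0, 0], [0, x - 4, 0], [1, 0, x + 5]]) - (-1)·det([[0, 0, 0], [0, x - 4, 0], [0, 0, x + 5]]) + (0)·det([[0, x + 5, 0], [0, 0, 0], [0, 1, x + 5]]) - (0)·det([[0, x + 5, 0], [0, 0, x - 4], [0, 1, 0]]).

Evaluating gives χ_A(x) = x^4 + 11x^3 + 15x^2 - 175x - 500 = (x - 4)(x + 5)^3.

χ_A(x) = (x - 4)(x + 5)^3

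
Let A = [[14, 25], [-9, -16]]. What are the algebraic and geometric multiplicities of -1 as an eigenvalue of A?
algebraic multiplicity 2, geometric multiplicity 1

The characteristic polynomial is (x + 1)^2, so the factor x + 1 appears with exponent 2: the algebraic multiplicity is 2.

rank(A + I) = 1, so the eigenspace has dimension 2 - 1 = 1: the geometric multiplicity is 1.

Since 1 < 2, A is not diagonalizable.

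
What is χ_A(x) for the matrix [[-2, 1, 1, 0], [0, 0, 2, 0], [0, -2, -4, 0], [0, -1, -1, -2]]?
xI - A = [[x + 2, -1, -1, 0], [0, x, -2, 0], [0, 2, x + 4, 0], [0, 1, 1, x + 2]].

Expanding det(xI - A) along the first row:
det(xI - A) = + (x + 2)·det([[x, -2, 0], [2, x + 4, 0], [1, 1, x + 2]]) - (-1)·det([[0, -2, 0], [0, x + 4, 0], [0, 1, x + 2]]) + (-1)·det([[0, x, 0], [0, 2, 0], [0, 1, x + 2]]) - (0)·det([[0, x, -2], [0, 2, x + 4], [0, 1, 1]]).

Evaluating gives χ_A(x) = x^4 + 8x^3 + 24x^2 + 32x + 16 = (x + 2)^4.

χ_A(x) = (x + 2)^4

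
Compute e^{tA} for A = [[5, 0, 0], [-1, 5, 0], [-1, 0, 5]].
A has Jordan form J = [[5, 1, 0], [0, 5, 0], [0, 0, 5]] with A = PJP^{-1}, so e^{tA} = P e^{tJ} P^{-1}.

For a Jordan block J_k(λ), e^{tJ_k(λ)} = e^{λt} · (I + tN + t^2 N^2/2! + ... + t^{k-1} N^{k-1}/(k-1)!) where N is the nilpotent superdiagonal part.

Assembling the blocks and conjugating back gives the entries of e^{tA} as shown above.

e^{tA} = [[e^{5*t}, 0, 0], [-t*e^{5*t}, e^{5*t}, 0], [-t*e^{5*t}, 0, e^{5*t}]]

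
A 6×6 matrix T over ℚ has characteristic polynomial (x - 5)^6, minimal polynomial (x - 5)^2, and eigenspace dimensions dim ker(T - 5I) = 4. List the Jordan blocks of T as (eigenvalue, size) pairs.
λ = 5: algebraic multiplicity 6 (exponent in χ_T), largest block size 2 (exponent in m_T), 4 blocks (geometric multiplicity). These force block sizes [2, 2, 1, 1].

Jordan blocks: (5, 2), (5, 2), (5, 1), (5, 1)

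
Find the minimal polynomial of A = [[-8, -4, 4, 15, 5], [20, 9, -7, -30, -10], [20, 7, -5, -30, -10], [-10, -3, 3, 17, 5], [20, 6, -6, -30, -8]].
m_A(x) = (x - 2)^2(x + 3)

The characteristic polynomial factors as (x - 2)^4(x + 3). The minimal polynomial is ∏(x - λ)^{k_λ} where k_λ is the size of the largest Jordan block at λ.

For λ = -3: rank(A + 3I) = 4, and the largest Jordan block has size 1 (the smallest k with rank((A + 3I)^k) = rank((A + 3I)^(k+1))).
For λ = 2: rank(A - 2I) = 2, and the largest Jordan block has size 2 (the smallest k with rank((A - 2I)^k) = rank((A - 2I)^(k+1))).

So m_A(x) = (x - 2)^2(x + 3).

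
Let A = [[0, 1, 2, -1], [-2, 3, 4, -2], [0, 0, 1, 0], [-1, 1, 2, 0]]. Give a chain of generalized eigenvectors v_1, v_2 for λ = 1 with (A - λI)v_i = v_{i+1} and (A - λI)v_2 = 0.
We seek v_1 ∈ ker((A - I)^2) \ ker(A - I), then set v_{i+1} = (A - I) v_i.

One such chain is v_1 = [[0, 1, 0, 0]]^T, v_2 = [[1, 2, 0, 1]]^T. Check: (A - I) v_2 = [[0, 0, 0, 0]]^T = 0.

v_1 = [[0, 1, 0, 0]]^T, v_2 = [[1, 2, 0, 1]]^T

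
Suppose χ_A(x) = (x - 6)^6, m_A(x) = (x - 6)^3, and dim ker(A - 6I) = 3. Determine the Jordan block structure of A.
λ = 6: algebraic multiplicity 6 (exponent in χ_A), largest block size 3 (exponent in m_A), 3 blocks (geometric multiplicity). These force block sizes [3, 2, 1].

Jordan blocks: (6, 3), (6, 2), (6, 1)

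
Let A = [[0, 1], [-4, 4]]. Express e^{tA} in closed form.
e^{tA} = [[(1 - 2*t)*e^{2*t}, t*e^{2*t}], [-4*t*e^{2*t}, (2*t + 1)*e^{2*t}]]

A has Jordan form J = [[2, 1], [0, 2]] with A = PJP^{-1}, so e^{tA} = P e^{tJ} P^{-1}.

For a Jordan block J_k(λ), e^{tJ_k(λ)} = e^{λt} · (I + tN + t^2 N^2/2! + ... + t^{k-1} N^{k-1}/(k-1)!) where N is the nilpotent superdiagonal part.

Assembling the blocks and conjugating back gives the entries of e^{tA} as shown above.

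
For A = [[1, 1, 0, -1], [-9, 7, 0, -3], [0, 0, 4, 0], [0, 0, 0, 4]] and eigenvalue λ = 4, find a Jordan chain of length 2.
v_1 = [[1, 3, 1, -1]]^T, v_2 = [[1, 3, 0, 0]]^T

We seek v_1 ∈ ker((A - 4I)^2) \ ker(A - 4I), then set v_{i+1} = (A - 4I) v_i.

One such chain is v_1 = [[1, 3, 1, -1]]^T, v_2 = [[1, 3, 0, 0]]^T. Check: (A - 4I) v_2 = [[0, 0, 0, 0]]^T = 0.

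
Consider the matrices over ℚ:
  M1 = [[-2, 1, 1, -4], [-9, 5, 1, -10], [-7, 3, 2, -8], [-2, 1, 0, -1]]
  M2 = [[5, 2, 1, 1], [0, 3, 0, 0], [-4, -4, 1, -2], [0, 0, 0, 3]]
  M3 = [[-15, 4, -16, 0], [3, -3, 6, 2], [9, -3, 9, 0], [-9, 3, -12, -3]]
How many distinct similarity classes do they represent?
Characteristic polynomials: χ_{M1} = (x - 1)^4, χ_{M2} = (x - 3)^4, χ_{M3} = (x + 3)^4.

{M1}: invariant factors x - 1, (x - 1)^3.

{M2}: invariant factors x - 3, x - 3, (x - 3)^2.

{M3}: invariant factors x + 3, (x + 3)^3.

Matrices are similar if and only if their invariant-factor lists agree; the partition into similarity classes is {M1}, {M2}, {M3}.

3 classes: {M1}, {M2}, {M3}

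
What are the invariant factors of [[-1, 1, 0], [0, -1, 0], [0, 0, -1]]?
x + 1, (x + 1)^2

The Jordan structure of A has elementary divisors (x + 1)^2, (x + 1). Arranging the block sizes at each eigenvalue in decreasing order and taking row products gives the invariant factors.

Invariant factors (smallest first, each dividing the next): x + 1, (x + 1)^2.

Check: the last factor (x + 1)^2 is the minimal polynomial, and the product (x + 1)^3 is the characteristic polynomial.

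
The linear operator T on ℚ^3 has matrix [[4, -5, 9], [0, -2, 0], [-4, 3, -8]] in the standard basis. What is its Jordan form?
The characteristic polynomial is det(xI - A) = (x + 2)^3, so the eigenvalues are -2 (algebraic multiplicity 3).

For λ = -2: rank(A + 2I) = 2, rank((A + 2I)^2) = 1, rank((A + 2I)^3) = 0. The eigenspace has dimension 3 - 2 = 1, so there is 1 Jordan block; the rank sequence gives block sizes [3].

Assembling the blocks gives the Jordan form J above.

J = [[-2, 1, 0], [0, -2, 1], [0, 0, -2]]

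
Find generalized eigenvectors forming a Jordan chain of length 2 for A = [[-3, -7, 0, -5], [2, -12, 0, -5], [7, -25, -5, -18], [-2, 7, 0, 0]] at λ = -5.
v_1 = [[3, 0, -2, 1]]^T, v_2 = [[1, 1, 3, -1]]^T

We seek v_1 ∈ ker((A + 5I)^2) \ ker(A + 5I), then set v_{i+1} = (A + 5I) v_i.

One such chain is v_1 = [[3, 0, -2, 1]]^T, v_2 = [[1, 1, 3, -1]]^T. Check: (A + 5I) v_2 = [[0, 0, 0, 0]]^T = 0.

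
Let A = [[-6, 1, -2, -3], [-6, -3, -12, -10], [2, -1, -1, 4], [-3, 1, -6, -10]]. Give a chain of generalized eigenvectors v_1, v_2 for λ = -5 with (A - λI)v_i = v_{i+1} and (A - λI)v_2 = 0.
We seek v_1 ∈ ker((A + 5I)^2) \ ker(A + 5I), then set v_{i+1} = (A + 5I) v_i.

One such chain is v_1 = [[0, 1, 0, 0]]^T, v_2 = [[1, 2, -1, 1]]^T. Check: (A + 5I) v_2 = [[0, 0, 0, 0]]^T = 0.

v_1 = [[0, 1, 0, 0]]^T, v_2 = [[1, 2, -1, 1]]^T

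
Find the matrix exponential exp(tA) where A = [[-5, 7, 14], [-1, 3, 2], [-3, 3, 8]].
e^{tA} = [[(1 - 7*t)*e^{2*t}, 7*t*e^{2*t}, 14*t*e^{2*t}], [-t*e^{2*t}, (t + 1)*e^{2*t}, 2*t*e^{2*t}], [-3*t*e^{2*t}, 3*t*e^{2*t}, (6*t + 1)*e^{2*t}]]

A has Jordan form J = [[2, 1, 0], [0, 2, 0], [0, 0, 2]] with A = PJP^{-1}, so e^{tA} = P e^{tJ} P^{-1}.

For a Jordan block J_k(λ), e^{tJ_k(λ)} = e^{λt} · (I + tN + t^2 N^2/2! + ... + t^{k-1} N^{k-1}/(k-1)!) where N is the nilpotent superdiagonal part.

Assembling the blocks and conjugating back gives the entries of e^{tA} as shown above.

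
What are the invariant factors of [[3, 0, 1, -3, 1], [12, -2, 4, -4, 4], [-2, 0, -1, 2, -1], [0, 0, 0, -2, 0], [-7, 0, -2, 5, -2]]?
x + 2, x^3(x + 2)

The Jordan structure of A has elementary divisors (x + 2), (x + 2), x^3. Arranging the block sizes at each eigenvalue in decreasing order and taking row products gives the invariant factors.

Invariant factors (smallest first, each dividing the next): x + 2, x^3(x + 2).

Check: the last factor x^3(x + 2) is the minimal polynomial, and the product x^3(x + 2)^2 is the characteristic polynomial.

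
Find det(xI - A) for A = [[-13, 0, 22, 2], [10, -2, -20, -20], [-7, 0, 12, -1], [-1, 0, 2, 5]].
xI - A = [[x + 13, 0, -22, -2], [-10, x + 2, 20, 20], [7, 0, x - 12, 1], [1, 0, -2, x - 5]].

Expanding det(xI - A) along the first row:
det(xI - A) = + (x + 13)·det([[x + 2, 20, 20], [0, x - 12, 1], [0, -2, x - 5]]) - (0)·det([[-10, 20, 20], [7, x - 12, 1], [1, -2, x - 5]]) + (-22)·det([[-10, x + 2, 20], [7, 0, 1], [1, 0, x - 5]]) - (-2)·det([[-10, x + 2, 20], [7, 0, x - 12], [1, 0, -2]]).

Evaluating gives χ_A(x) = x^4 - 2x^3 - 11x^2 + 12x + 36 = (x - 3)^2(x + 2)^2.

χ_A(x) = (x - 3)^2(x + 2)^2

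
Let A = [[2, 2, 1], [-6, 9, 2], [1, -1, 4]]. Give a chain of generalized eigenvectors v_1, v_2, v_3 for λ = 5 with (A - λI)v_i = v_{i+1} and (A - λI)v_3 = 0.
We seek v_1 ∈ ker((A - 5I)^3) \ ker((A - 5I)^2), then set v_{i+1} = (A - 5I) v_i.

One such chain is v_1 = [[0, -1, 2]]^T, v_2 = [[0, 0, -1]]^T, v_3 = [[-1, -2, 1]]^T. Check: (A - 5I) v_3 = [[0, 0, 0]]^T = 0.

v_1 = [[0, -1, 2]]^T, v_2 = [[0, 0, -1]]^T, v_3 = [[-1, -2, 1]]^T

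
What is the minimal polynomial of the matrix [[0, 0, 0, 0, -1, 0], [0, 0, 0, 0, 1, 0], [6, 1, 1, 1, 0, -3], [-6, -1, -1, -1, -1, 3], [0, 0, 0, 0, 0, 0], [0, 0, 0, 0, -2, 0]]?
m_A(x) = x^2

The characteristic polynomial factors as x^6. The minimal polynomial is ∏(x - λ)^{k_λ} where k_λ is the size of the largest Jordan block at λ.

For λ = 0: rank(A) = 2, and the largest Jordan block has size 2 (the smallest k with rank(A^k) = rank(A^(k+1))).

So m_A(x) = x^2.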